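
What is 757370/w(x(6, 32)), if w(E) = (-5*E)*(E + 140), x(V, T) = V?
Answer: -75737/438 ≈ -172.92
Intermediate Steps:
w(E) = -5*E*(140 + E) (w(E) = (-5*E)*(140 + E) = -5*E*(140 + E))
757370/w(x(6, 32)) = 757370/((-5*6*(140 + 6))) = 757370/((-5*6*146)) = 757370/(-4380) = 757370*(-1/4380) = -75737/438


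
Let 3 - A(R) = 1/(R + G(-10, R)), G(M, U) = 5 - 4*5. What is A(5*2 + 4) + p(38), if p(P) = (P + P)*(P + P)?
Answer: 5780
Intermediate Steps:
G(M, U) = -15 (G(M, U) = 5 - 20 = -15)
p(P) = 4*P² (p(P) = (2*P)*(2*P) = 4*P²)
A(R) = 3 - 1/(-15 + R) (A(R) = 3 - 1/(R - 15) = 3 - 1/(-15 + R))
A(5*2 + 4) + p(38) = (-46 + 3*(5*2 + 4))/(-15 + (5*2 + 4)) + 4*38² = (-46 + 3*(10 + 4))/(-15 + (10 + 4)) + 4*1444 = (-46 + 3*14)/(-15 + 14) + 5776 = (-46 + 42)/(-1) + 5776 = -1*(-4) + 5776 = 4 + 5776 = 5780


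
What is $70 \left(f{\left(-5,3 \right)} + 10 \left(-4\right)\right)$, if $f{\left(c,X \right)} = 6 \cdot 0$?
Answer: $-2800$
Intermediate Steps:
$f{\left(c,X \right)} = 0$
$70 \left(f{\left(-5,3 \right)} + 10 \left(-4\right)\right) = 70 \left(0 + 10 \left(-4\right)\right) = 70 \left(0 - 40\right) = 70 \left(-40\right) = -2800$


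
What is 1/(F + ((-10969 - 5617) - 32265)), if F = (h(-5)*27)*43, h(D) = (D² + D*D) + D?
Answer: 1/3394 ≈ 0.00029464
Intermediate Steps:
h(D) = D + 2*D² (h(D) = (D² + D²) + D = 2*D² + D = D + 2*D²)
F = 52245 (F = (-5*(1 + 2*(-5))*27)*43 = (-5*(1 - 10)*27)*43 = (-5*(-9)*27)*43 = (45*27)*43 = 1215*43 = 52245)
1/(F + ((-10969 - 5617) - 32265)) = 1/(52245 + ((-10969 - 5617) - 32265)) = 1/(52245 + (-16586 - 32265)) = 1/(52245 - 48851) = 1/3394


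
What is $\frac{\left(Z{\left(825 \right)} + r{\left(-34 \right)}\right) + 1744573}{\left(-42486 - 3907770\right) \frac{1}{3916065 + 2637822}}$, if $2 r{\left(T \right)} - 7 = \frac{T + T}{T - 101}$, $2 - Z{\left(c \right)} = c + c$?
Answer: $- \frac{1028066227981927}{355523040} \approx -2.8917 \cdot 10^{6}$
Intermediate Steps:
$Z{\left(c \right)} = 2 - 2 c$ ($Z{\left(c \right)} = 2 - \left(c + c\right) = 2 - 2 c$)
$r{\left(T \right)} = \frac{7}{2} + \frac{T}{-101 + T}$ ($r{\left(T \right)} = \frac{7}{2} + \frac{\left(T + T\right) \frac{1}{T - 101}}{2} = \frac{7}{2} + \frac{2 T \frac{1}{-101 + T}}{2} = \frac{7}{2} + \frac{T}{-101 + T}$)
$\frac{\left(Z{\left(825 \right)} + r{\left(-34 \right)}\right) + 1744573}{\left(-42486 - 3907770\right) \frac{1}{3916065 + 2637822}} = \frac{\left(\left(2 - 1650\right) + \frac{-707 + 9 \left(-34\right)}{2 \left(-101 - 34\right)}\right) + 1744573}{\left(-42486 - 3907770\right) \frac{1}{3916065 + 2637822}} = \frac{\left(\left(2 - 1650\right) + \frac{-707 - 306}{2 \left(-135\right)}\right) + 1744573}{\left(-3950256\right) \frac{1}{6553887}} = \frac{\left(-1648 + \frac{1}{2} \left(- \frac{1}{135}\right) \left(-1013\right)\right) + 1744573}{\left(-3950256\right) \frac{1}{6553887}} = \frac{\left(-1648 + \frac{1013}{270}\right) + 1744573}{- \frac{1316752}{2184629}} = \left(- \frac{443947}{270} + 1744573\right) \left(- \frac{2184629}{1316752}\right) = \frac{470590763}{270} \left(- \frac{2184629}{1316752}\right) = - \frac{1028066227981927}{355523040}$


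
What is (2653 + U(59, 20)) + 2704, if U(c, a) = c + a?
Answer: 5436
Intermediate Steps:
U(c, a) = a + c
(2653 + U(59, 20)) + 2704 = (2653 + (20 + 59)) + 2704 = (2653 + 79) + 2704 = 2732 + 2704 = 5436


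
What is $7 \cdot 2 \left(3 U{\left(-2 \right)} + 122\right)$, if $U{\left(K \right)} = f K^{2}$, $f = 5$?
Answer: $2548$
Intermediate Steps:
$U{\left(K \right)} = 5 K^{2}$
$7 \cdot 2 \left(3 U{\left(-2 \right)} + 122\right) = 7 \cdot 2 \left(3 \cdot 5 \left(-2\right)^{2} + 122\right) = 14 \left(3 \cdot 5 \cdot 4 + 122\right) = 14 \left(3 \cdot 20 + 122\right) = 14 \left(60 + 122\right) = 14 \cdot 182 = 2548$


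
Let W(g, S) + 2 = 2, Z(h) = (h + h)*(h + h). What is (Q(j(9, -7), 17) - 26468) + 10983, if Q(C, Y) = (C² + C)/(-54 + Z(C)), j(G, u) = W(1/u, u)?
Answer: -15485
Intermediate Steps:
Z(h) = 4*h² (Z(h) = (2*h)*(2*h) = 4*h²)
W(g, S) = 0 (W(g, S) = -2 + 2 = 0)
j(G, u) = 0
Q(C, Y) = (C + C²)/(-54 + 4*C²) (Q(C, Y) = (C² + C)/(-54 + 4*C²) = (C + C²)/(-54 + 4*C²))
(Q(j(9, -7), 17) - 26468) + 10983 = ((½)*0*(1 + 0)/(-27 + 2*0²) - 26468) + 10983 = ((½)*0*1/(-27 + 2*0) - 26468) + 10983 = ((½)*0*1/(-27 + 0) - 26468) + 10983 = ((½)*0*1/(-27) - 26468) + 10983 = ((½)*0*(-1/27)*1 - 26468) + 10983 = (0 - 26468) + 10983 = -26468 + 10983 = -15485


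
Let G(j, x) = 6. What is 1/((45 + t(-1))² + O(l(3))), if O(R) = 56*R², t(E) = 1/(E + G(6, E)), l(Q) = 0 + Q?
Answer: 25/63676 ≈ 0.00039261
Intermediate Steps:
l(Q) = Q
t(E) = 1/(6 + E) (t(E) = 1/(E + 6) = 1/(6 + E))
1/((45 + t(-1))² + O(l(3))) = 1/((45 + 1/(6 - 1))² + 56*3²) = 1/((45 + 1/5)² + 56*9) = 1/((45 + ⅕)² + 504) = 1/((226/5)² + 504) = 1/(51076/25 + 504) = 1/(63676/25) = 25/63676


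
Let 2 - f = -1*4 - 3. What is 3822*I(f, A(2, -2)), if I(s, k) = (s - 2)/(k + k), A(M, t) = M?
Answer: 13377/2 ≈ 6688.5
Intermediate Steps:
f = 9 (f = 2 - (-1*4 - 3) = 2 - (-4 - 3) = 2 - 1*(-7) = 2 + 7 = 9)
I(s, k) = (-2 + s)/(2*k) (I(s, k) = (-2 + s)/((2*k)) = (-2 + s)*(1/(2*k)) = (-2 + s)/(2*k))
3822*I(f, A(2, -2)) = 3822*((1/2)*(-2 + 9)/2) = 3822*((1/2)*(1/2)*7) = 3822*(7/4) = 13377/2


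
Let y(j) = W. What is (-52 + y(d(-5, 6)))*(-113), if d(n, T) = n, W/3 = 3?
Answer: 4859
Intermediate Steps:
W = 9 (W = 3*3 = 9)
y(j) = 9
(-52 + y(d(-5, 6)))*(-113) = (-52 + 9)*(-113) = -43*(-113) = 4859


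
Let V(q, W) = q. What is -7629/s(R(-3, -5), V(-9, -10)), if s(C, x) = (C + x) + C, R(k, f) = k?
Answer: 2543/5 ≈ 508.60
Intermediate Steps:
s(C, x) = x + 2*C
-7629/s(R(-3, -5), V(-9, -10)) = -7629/(-9 + 2*(-3)) = -7629/(-9 - 6) = -7629/(-15) = -7629*(-1/15) = 2543/5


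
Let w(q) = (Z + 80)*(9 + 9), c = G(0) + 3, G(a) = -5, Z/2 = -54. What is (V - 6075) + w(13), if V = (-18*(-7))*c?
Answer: -6831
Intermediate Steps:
Z = -108 (Z = 2*(-54) = -108)
c = -2 (c = -5 + 3 = -2)
w(q) = -504 (w(q) = (-108 + 80)*(9 + 9) = -28*18 = -504)
V = -252 (V = -18*(-7)*(-2) = 126*(-2) = -252)
(V - 6075) + w(13) = (-252 - 6075) - 504 = -6327 - 504 = -6831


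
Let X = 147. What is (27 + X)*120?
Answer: 20880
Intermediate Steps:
(27 + X)*120 = (27 + 147)*120 = 174*120 = 20880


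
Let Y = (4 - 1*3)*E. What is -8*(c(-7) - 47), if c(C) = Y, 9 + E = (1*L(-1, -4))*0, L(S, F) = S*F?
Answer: 448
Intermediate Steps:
L(S, F) = F*S
E = -9 (E = -9 + (1*(-4*(-1)))*0 = -9 + (1*4)*0 = -9 + 4*0 = -9 + 0 = -9)
Y = -9 (Y = (4 - 1*3)*(-9) = (4 - 3)*(-9) = 1*(-9) = -9)
c(C) = -9
-8*(c(-7) - 47) = -8*(-9 - 47) = -8*(-56) = 448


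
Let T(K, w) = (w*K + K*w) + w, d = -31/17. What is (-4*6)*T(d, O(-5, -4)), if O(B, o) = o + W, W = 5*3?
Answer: 11880/17 ≈ 698.82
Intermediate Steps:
W = 15
O(B, o) = 15 + o (O(B, o) = o + 15 = 15 + o)
d = -31/17 (d = -31*1/17 = -31/17 ≈ -1.8235)
T(K, w) = w + 2*K*w (T(K, w) = (K*w + K*w) + w = 2*K*w + w = w + 2*K*w)
(-4*6)*T(d, O(-5, -4)) = (-4*6)*((15 - 4)*(1 + 2*(-31/17))) = -264*(1 - 62/17) = -264*(-45)/17 = -24*(-495/17) = 11880/17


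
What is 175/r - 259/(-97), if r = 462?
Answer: 19519/6402 ≈ 3.0489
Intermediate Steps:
175/r - 259/(-97) = 175/462 - 259/(-97) = 175*(1/462) - 259*(-1/97) = 25/66 + 259/97 = 19519/6402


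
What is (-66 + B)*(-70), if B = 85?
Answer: -1330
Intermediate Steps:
(-66 + B)*(-70) = (-66 + 85)*(-70) = 19*(-70) = -1330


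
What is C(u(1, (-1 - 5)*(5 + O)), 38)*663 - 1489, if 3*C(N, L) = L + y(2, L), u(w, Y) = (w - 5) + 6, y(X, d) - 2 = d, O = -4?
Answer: 15749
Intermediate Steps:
y(X, d) = 2 + d
u(w, Y) = 1 + w (u(w, Y) = (-5 + w) + 6 = 1 + w)
C(N, L) = ⅔ + 2*L/3 (C(N, L) = (L + (2 + L))/3 = (2 + 2*L)/3 = ⅔ + 2*L/3)
C(u(1, (-1 - 5)*(5 + O)), 38)*663 - 1489 = (⅔ + (⅔)*38)*663 - 1489 = (⅔ + 76/3)*663 - 1489 = 26*663 - 1489 = 17238 - 1489 = 15749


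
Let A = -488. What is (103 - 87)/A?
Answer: -2/61 ≈ -0.032787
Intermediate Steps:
(103 - 87)/A = (103 - 87)/(-488) = -1/488*16 = -2/61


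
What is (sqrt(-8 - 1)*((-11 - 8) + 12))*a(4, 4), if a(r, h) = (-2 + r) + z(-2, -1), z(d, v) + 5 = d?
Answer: 105*I ≈ 105.0*I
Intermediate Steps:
z(d, v) = -5 + d
a(r, h) = -9 + r (a(r, h) = (-2 + r) + (-5 - 2) = (-2 + r) - 7 = -9 + r)
(sqrt(-8 - 1)*((-11 - 8) + 12))*a(4, 4) = (sqrt(-8 - 1)*((-11 - 8) + 12))*(-9 + 4) = (sqrt(-9)*(-19 + 12))*(-5) = ((3*I)*(-7))*(-5) = -21*I*(-5) = 105*I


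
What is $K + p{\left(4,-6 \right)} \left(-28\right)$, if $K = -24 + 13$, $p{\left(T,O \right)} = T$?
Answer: $-123$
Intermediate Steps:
$K = -11$
$K + p{\left(4,-6 \right)} \left(-28\right) = -11 + 4 \left(-28\right) = -11 - 112 = -123$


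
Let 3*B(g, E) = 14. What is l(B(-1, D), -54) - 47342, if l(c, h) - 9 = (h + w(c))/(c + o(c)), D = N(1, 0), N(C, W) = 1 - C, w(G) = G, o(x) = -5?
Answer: -47185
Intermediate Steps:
D = 0 (D = 1 - 1*1 = 1 - 1 = 0)
B(g, E) = 14/3 (B(g, E) = (⅓)*14 = 14/3)
l(c, h) = 9 + (c + h)/(-5 + c) (l(c, h) = 9 + (h + c)/(c - 5) = 9 + (c + h)/(-5 + c))
l(B(-1, D), -54) - 47342 = (-45 - 54 + 10*(14/3))/(-5 + 14/3) - 47342 = (-45 - 54 + 140/3)/(-⅓) - 47342 = -3*(-157/3) - 47342 = 157 - 47342 = -47185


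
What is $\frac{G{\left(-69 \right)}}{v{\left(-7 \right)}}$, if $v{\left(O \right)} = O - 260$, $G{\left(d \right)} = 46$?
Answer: $- \frac{46}{267} \approx -0.17228$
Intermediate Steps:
$v{\left(O \right)} = -260 + O$
$\frac{G{\left(-69 \right)}}{v{\left(-7 \right)}} = \frac{46}{-260 - 7} = \frac{46}{-267} = 46 \left(- \frac{1}{267}\right) = - \frac{46}{267}$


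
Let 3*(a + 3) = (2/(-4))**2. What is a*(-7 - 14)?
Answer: 245/4 ≈ 61.250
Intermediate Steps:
a = -35/12 (a = -3 + (2/(-4))**2/3 = -3 + (2*(-1/4))**2/3 = -3 + (-1/2)**2/3 = -3 + (1/3)*(1/4) = -3 + 1/12 = -35/12 ≈ -2.9167)
a*(-7 - 14) = -35*(-7 - 14)/12 = -35/12*(-21) = 245/4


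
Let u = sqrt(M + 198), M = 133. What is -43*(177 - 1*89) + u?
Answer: -3784 + sqrt(331) ≈ -3765.8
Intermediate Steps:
u = sqrt(331) (u = sqrt(133 + 198) = sqrt(331) ≈ 18.193)
-43*(177 - 1*89) + u = -43*(177 - 1*89) + sqrt(331) = -43*(177 - 89) + sqrt(331) = -43*88 + sqrt(331) = -3784 + sqrt(331)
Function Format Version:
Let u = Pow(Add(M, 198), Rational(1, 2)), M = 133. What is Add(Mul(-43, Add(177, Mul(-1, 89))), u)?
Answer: Add(-3784, Pow(331, Rational(1, 2))) ≈ -3765.8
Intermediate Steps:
u = Pow(331, Rational(1, 2)) (u = Pow(Add(133, 198), Rational(1, 2)) = Pow(331, Rational(1, 2)) ≈ 18.193)
Add(Mul(-43, Add(177, Mul(-1, 89))), u) = Add(Mul(-43, Add(177, Mul(-1, 89))), Pow(331, Rational(1, 2))) = Add(Mul(-43, Add(177, -89)), Pow(331, Rational(1, 2))) = Add(Mul(-43, 88), Pow(331, Rational(1, 2))) = Add(-3784, Pow(331, Rational(1, 2)))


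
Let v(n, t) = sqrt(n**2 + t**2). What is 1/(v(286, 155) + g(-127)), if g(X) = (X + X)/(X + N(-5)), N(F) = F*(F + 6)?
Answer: -8382/460940147 + 4356*sqrt(105821)/460940147 ≈ 0.0030560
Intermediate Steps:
N(F) = F*(6 + F)
g(X) = 2*X/(-5 + X) (g(X) = (X + X)/(X - 5*(6 - 5)) = (2*X)/(X - 5*1) = (2*X)/(X - 5) = (2*X)/(-5 + X) = 2*X/(-5 + X))
1/(v(286, 155) + g(-127)) = 1/(sqrt(286**2 + 155**2) + 2*(-127)/(-5 - 127)) = 1/(sqrt(81796 + 24025) + 2*(-127)/(-132)) = 1/(sqrt(105821) + 2*(-127)*(-1/132)) = 1/(sqrt(105821) + 127/66) = 1/(127/66 + sqrt(105821))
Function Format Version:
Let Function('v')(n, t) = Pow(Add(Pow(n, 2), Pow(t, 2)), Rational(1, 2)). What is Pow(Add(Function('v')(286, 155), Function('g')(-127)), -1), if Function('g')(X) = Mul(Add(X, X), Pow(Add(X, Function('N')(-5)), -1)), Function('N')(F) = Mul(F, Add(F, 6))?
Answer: Add(Rational(-8382, 460940147), Mul(Rational(4356, 460940147), Pow(105821, Rational(1, 2)))) ≈ 0.0030560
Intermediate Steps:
Function('N')(F) = Mul(F, Add(6, F))
Function('g')(X) = Mul(2, X, Pow(Add(-5, X), -1)) (Function('g')(X) = Mul(Add(X, X), Pow(Add(X, Mul(-5, Add(6, -5))), -1)) = Mul(Mul(2, X), Pow(Add(X, Mul(-5, 1)), -1)) = Mul(Mul(2, X), Pow(Add(X, -5), -1)) = Mul(Mul(2, X), Pow(Add(-5, X), -1)) = Mul(2, X, Pow(Add(-5, X), -1)))
Pow(Add(Function('v')(286, 155), Function('g')(-127)), -1) = Pow(Add(Pow(Add(Pow(286, 2), Pow(155, 2)), Rational(1, 2)), Mul(2, -127, Pow(Add(-5, -127), -1))), -1) = Pow(Add(Pow(Add(81796, 24025), Rational(1, 2)), Mul(2, -127, Pow(-132, -1))), -1) = Pow(Add(Pow(105821, Rational(1, 2)), Mul(2, -127, Rational(-1, 132))), -1) = Pow(Add(Pow(105821, Rational(1, 2)), Rational(127, 66)), -1) = Pow(Add(Rational(127, 66), Pow(105821, Rational(1, 2))), -1)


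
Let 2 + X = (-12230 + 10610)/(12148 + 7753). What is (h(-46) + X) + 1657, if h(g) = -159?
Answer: 29770276/19901 ≈ 1495.9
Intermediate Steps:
X = -41422/19901 (X = -2 + (-12230 + 10610)/(12148 + 7753) = -2 - 1620/19901 = -41422/19901 ≈ -2.0814)
(h(-46) + X) + 1657 = (-159 - 41422/19901) + 1657 = -3205681/19901 + 1657 = 29770276/19901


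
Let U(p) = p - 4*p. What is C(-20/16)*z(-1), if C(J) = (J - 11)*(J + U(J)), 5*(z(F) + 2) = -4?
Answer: 343/4 ≈ 85.750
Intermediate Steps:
z(F) = -14/5 (z(F) = -2 + (⅕)*(-4) = -2 - ⅘ = -14/5)
U(p) = -3*p
C(J) = -2*J*(-11 + J) (C(J) = (J - 11)*(J - 3*J) = (-11 + J)*(-2*J) = -2*J*(-11 + J))
C(-20/16)*z(-1) = (2*(-20/16)*(11 - (-20)/16))*(-14/5) = (2*(-20*1/16)*(11 - (-20)/16))*(-14/5) = (2*(-5/4)*(11 - 1*(-5/4)))*(-14/5) = (2*(-5/4)*(11 + 5/4))*(-14/5) = (2*(-5/4)*(49/4))*(-14/5) = -245/8*(-14/5) = 343/4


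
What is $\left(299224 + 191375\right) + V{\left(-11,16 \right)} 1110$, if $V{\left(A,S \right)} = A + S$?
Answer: $496149$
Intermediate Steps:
$\left(299224 + 191375\right) + V{\left(-11,16 \right)} 1110 = \left(299224 + 191375\right) + \left(-11 + 16\right) 1110 = 490599 + 5 \cdot 1110 = 490599 + 5550 = 496149$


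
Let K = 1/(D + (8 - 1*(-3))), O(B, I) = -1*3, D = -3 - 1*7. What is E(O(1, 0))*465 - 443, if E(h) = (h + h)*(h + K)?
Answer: 5137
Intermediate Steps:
D = -10 (D = -3 - 7 = -10)
O(B, I) = -3
K = 1 (K = 1/(-10 + (8 - 1*(-3))) = 1/(-10 + (8 + 3)) = 1/(-10 + 11) = 1/1 = 1)
E(h) = 2*h*(1 + h) (E(h) = (h + h)*(h + 1) = (2*h)*(1 + h) = 2*h*(1 + h))
E(O(1, 0))*465 - 443 = (2*(-3)*(1 - 3))*465 - 443 = (2*(-3)*(-2))*465 - 443 = 12*465 - 443 = 5580 - 443 = 5137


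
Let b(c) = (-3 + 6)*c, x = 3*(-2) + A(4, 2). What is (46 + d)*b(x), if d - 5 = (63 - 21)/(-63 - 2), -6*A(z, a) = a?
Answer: -62187/65 ≈ -956.72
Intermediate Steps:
A(z, a) = -a/6
d = 283/65 (d = 5 + (63 - 21)/(-63 - 2) = 5 + 42/(-65) = 5 + 42*(-1/65) = 5 - 42/65 = 283/65 ≈ 4.3538)
x = -19/3 (x = 3*(-2) - ⅙*2 = -6 - ⅓ = -19/3 ≈ -6.3333)
b(c) = 3*c
(46 + d)*b(x) = (46 + 283/65)*(3*(-19/3)) = (3273/65)*(-19) = -62187/65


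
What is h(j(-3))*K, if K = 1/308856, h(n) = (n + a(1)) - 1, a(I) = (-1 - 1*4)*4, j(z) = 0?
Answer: -7/102952 ≈ -6.7993e-5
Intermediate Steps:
a(I) = -20 (a(I) = (-1 - 4)*4 = -5*4 = -20)
h(n) = -21 + n (h(n) = (n - 20) - 1 = (-20 + n) - 1 = -21 + n)
K = 1/308856 ≈ 3.2378e-6
h(j(-3))*K = (-21 + 0)*(1/308856) = -21*1/308856 = -7/102952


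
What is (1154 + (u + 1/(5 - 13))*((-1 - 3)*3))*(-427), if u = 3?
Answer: -956053/2 ≈ -4.7803e+5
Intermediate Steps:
(1154 + (u + 1/(5 - 13))*((-1 - 3)*3))*(-427) = (1154 + (3 + 1/(5 - 13))*((-1 - 3)*3))*(-427) = (1154 + (3 + 1/(-8))*(-4*3))*(-427) = (1154 + (3 - ⅛)*(-12))*(-427) = (1154 + (23/8)*(-12))*(-427) = (1154 - 69/2)*(-427) = (2239/2)*(-427) = -956053/2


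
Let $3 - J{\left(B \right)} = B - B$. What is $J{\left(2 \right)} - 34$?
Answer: $-31$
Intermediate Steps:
$J{\left(B \right)} = 3$ ($J{\left(B \right)} = 3 - \left(B - B\right) = 3 - 0 = 3 + 0 = 3$)
$J{\left(2 \right)} - 34 = 3 - 34 = -31$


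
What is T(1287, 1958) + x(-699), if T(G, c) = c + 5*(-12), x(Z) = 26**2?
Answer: 2574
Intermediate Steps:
x(Z) = 676
T(G, c) = -60 + c (T(G, c) = c - 60 = -60 + c)
T(1287, 1958) + x(-699) = (-60 + 1958) + 676 = 1898 + 676 = 2574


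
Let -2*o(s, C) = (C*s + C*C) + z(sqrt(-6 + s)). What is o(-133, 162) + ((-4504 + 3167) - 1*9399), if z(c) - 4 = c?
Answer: -13087 - I*sqrt(139)/2 ≈ -13087.0 - 5.8949*I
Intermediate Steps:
z(c) = 4 + c
o(s, C) = -2 - C**2/2 - sqrt(-6 + s)/2 - C*s/2 (o(s, C) = -((C*s + C*C) + (4 + sqrt(-6 + s)))/2 = -((C*s + C**2) + (4 + sqrt(-6 + s)))/2 = -((C**2 + C*s) + (4 + sqrt(-6 + s)))/2 = -(4 + C**2 + sqrt(-6 + s) + C*s)/2 = -2 - C**2/2 - sqrt(-6 + s)/2 - C*s/2)
o(-133, 162) + ((-4504 + 3167) - 1*9399) = (-2 - 1/2*162**2 - sqrt(-6 - 133)/2 - 1/2*162*(-133)) + ((-4504 + 3167) - 1*9399) = (-2 - 1/2*26244 - I*sqrt(139)/2 + 10773) + (-1337 - 9399) = (-2 - 13122 - I*sqrt(139)/2 + 10773) - 10736 = (-2351 - I*sqrt(139)/2) - 10736 = -13087 - I*sqrt(139)/2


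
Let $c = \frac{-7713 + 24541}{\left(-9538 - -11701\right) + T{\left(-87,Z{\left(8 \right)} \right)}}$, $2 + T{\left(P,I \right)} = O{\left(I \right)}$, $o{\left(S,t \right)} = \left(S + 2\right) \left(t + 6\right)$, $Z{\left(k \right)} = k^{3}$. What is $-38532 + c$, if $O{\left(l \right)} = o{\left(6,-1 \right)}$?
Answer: $- \frac{84792104}{2201} \approx -38524.0$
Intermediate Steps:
$o{\left(S,t \right)} = \left(2 + S\right) \left(6 + t\right)$
$O{\left(l \right)} = 40$ ($O{\left(l \right)} = 12 + 2 \left(-1\right) + 6 \cdot 6 + 6 \left(-1\right) = 12 - 2 + 36 - 6 = 40$)
$T{\left(P,I \right)} = 38$ ($T{\left(P,I \right)} = -2 + 40 = 38$)
$c = \frac{16828}{2201}$ ($c = \frac{-7713 + 24541}{\left(-9538 - -11701\right) + 38} = \frac{16828}{\left(-9538 + 11701\right) + 38} = \frac{16828}{2163 + 38} = \frac{16828}{2201} \approx 7.6456$)
$-38532 + c = -38532 + \frac{16828}{2201} = - \frac{84792104}{2201}$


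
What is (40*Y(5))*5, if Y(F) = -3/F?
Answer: -120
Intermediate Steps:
(40*Y(5))*5 = (40*(-3/5))*5 = (40*(-3*⅕))*5 = (40*(-⅗))*5 = -24*5 = -120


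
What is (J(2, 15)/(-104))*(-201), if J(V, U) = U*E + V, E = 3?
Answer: 9447/104 ≈ 90.837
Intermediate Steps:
J(V, U) = V + 3*U (J(V, U) = U*3 + V = 3*U + V = V + 3*U)
(J(2, 15)/(-104))*(-201) = ((2 + 3*15)/(-104))*(-201) = ((2 + 45)*(-1/104))*(-201) = (47*(-1/104))*(-201) = -47/104*(-201) = 9447/104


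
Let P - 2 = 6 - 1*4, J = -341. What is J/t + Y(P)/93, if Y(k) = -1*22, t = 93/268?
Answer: -30470/31 ≈ -982.90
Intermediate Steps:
P = 4 (P = 2 + (6 - 1*4) = 2 + (6 - 4) = 2 + 2 = 4)
t = 93/268 (t = 93*(1/268) = 93/268 ≈ 0.34701)
Y(k) = -22
J/t + Y(P)/93 = -341/93/268 - 22/93 = -341*268/93 - 22*1/93 = -2948/3 - 22/93 = -30470/31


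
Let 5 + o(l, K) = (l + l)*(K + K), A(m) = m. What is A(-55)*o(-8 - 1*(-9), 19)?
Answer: -3905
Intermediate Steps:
o(l, K) = -5 + 4*K*l (o(l, K) = -5 + (l + l)*(K + K) = -5 + (2*l)*(2*K) = -5 + 4*K*l)
A(-55)*o(-8 - 1*(-9), 19) = -55*(-5 + 4*19*(-8 - 1*(-9))) = -55*(-5 + 4*19*(-8 + 9)) = -55*(-5 + 4*19*1) = -55*(-5 + 76) = -55*71 = -3905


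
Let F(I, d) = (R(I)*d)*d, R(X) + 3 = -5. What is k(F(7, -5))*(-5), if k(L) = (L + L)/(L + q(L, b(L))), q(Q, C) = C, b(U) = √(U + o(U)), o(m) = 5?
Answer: -80000/8039 - 400*I*√195/8039 ≈ -9.9515 - 0.69483*I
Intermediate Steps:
R(X) = -8 (R(X) = -3 - 5 = -8)
b(U) = √(5 + U) (b(U) = √(U + 5) = √(5 + U))
F(I, d) = -8*d² (F(I, d) = (-8*d)*d = -8*d²)
k(L) = 2*L/(L + √(5 + L)) (k(L) = (L + L)/(L + √(5 + L)) = (2*L)/(L + √(5 + L)) = 2*L/(L + √(5 + L)))
k(F(7, -5))*(-5) = (2*(-8*(-5)²)/(-8*(-5)² + √(5 - 8*(-5)²)))*(-5) = (2*(-8*25)/(-8*25 + √(5 - 8*25)))*(-5) = (2*(-200)/(-200 + √(5 - 200)))*(-5) = (2*(-200)/(-200 + √(-195)))*(-5) = (2*(-200)/(-200 + I*√195))*(-5) = -400/(-200 + I*√195)*(-5) = 2000/(-200 + I*√195)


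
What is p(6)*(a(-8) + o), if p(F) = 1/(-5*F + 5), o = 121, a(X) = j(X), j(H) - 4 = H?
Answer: -117/25 ≈ -4.6800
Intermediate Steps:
j(H) = 4 + H
a(X) = 4 + X
p(F) = 1/(5 - 5*F)
p(6)*(a(-8) + o) = (-1/(-5 + 5*6))*((4 - 8) + 121) = (-1/(-5 + 30))*(-4 + 121) = -1/25*117 = -117/25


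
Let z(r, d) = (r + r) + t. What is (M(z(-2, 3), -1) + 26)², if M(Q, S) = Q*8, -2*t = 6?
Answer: 900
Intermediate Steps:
t = -3 (t = -½*6 = -3)
z(r, d) = -3 + 2*r (z(r, d) = (r + r) - 3 = 2*r - 3 = -3 + 2*r)
M(Q, S) = 8*Q
(M(z(-2, 3), -1) + 26)² = (8*(-3 + 2*(-2)) + 26)² = (8*(-3 - 4) + 26)² = (8*(-7) + 26)² = (-56 + 26)² = (-30)² = 900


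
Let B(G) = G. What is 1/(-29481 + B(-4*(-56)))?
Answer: -1/29257 ≈ -3.4180e-5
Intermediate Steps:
1/(-29481 + B(-4*(-56))) = 1/(-29481 - 4*(-56)) = 1/(-29481 + 224) = 1/(-29257) = -1/29257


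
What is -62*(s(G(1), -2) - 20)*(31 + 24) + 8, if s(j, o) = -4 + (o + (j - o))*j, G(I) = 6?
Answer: -40912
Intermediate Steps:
s(j, o) = -4 + j² (s(j, o) = -4 + j*j = -4 + j²)
-62*(s(G(1), -2) - 20)*(31 + 24) + 8 = -62*((-4 + 6²) - 20)*(31 + 24) + 8 = -62*((-4 + 36) - 20)*55 + 8 = -62*(32 - 20)*55 + 8 = -744*55 + 8 = -62*660 + 8 = -40920 + 8 = -40912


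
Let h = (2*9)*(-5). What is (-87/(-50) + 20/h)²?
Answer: 466489/202500 ≈ 2.3036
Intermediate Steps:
h = -90 (h = 18*(-5) = -90)
(-87/(-50) + 20/h)² = (-87/(-50) + 20/(-90))² = (-87*(-1/50) + 20*(-1/90))² = (87/50 - 2/9)² = (683/450)² = 466489/202500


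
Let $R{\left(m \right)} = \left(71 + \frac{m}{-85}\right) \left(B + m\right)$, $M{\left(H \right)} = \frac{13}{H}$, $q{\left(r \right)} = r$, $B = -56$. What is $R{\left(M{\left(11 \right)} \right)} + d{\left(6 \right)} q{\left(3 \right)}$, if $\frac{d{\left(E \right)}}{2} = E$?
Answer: $- \frac{39652056}{10285} \approx -3855.3$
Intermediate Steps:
$d{\left(E \right)} = 2 E$
$R{\left(m \right)} = \left(-56 + m\right) \left(71 - \frac{m}{85}\right)$ ($R{\left(m \right)} = \left(71 + \frac{m}{-85}\right) \left(-56 + m\right) = \left(71 + m \left(- \frac{1}{85}\right)\right) \left(-56 + m\right) = \left(71 - \frac{m}{85}\right) \left(-56 + m\right) = \left(-56 + m\right) \left(71 - \frac{m}{85}\right)$)
$R{\left(M{\left(11 \right)} \right)} + d{\left(6 \right)} q{\left(3 \right)} = \left(-3976 - \frac{\left(\frac{13}{11}\right)^{2}}{85} + \frac{6091 \cdot \frac{13}{11}}{85}\right) + 2 \cdot 6 \cdot 3 = \left(-3976 - \frac{\left(13 \cdot \frac{1}{11}\right)^{2}}{85} + \frac{6091 \cdot 13 \cdot \frac{1}{11}}{85}\right) + 12 \cdot 3 = \left(-3976 - \frac{\left(\frac{13}{11}\right)^{2}}{85} + \frac{6091}{85} \cdot \frac{13}{11}\right) + 36 = \left(-3976 - \frac{169}{10285} + \frac{79183}{935}\right) + 36 = - \frac{40022316}{10285} + 36 = - \frac{39652056}{10285}$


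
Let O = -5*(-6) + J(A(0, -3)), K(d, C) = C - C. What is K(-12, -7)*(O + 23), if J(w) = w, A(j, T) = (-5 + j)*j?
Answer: 0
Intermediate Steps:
K(d, C) = 0
A(j, T) = j*(-5 + j)
O = 30 (O = -5*(-6) + 0*(-5 + 0) = 30 + 0*(-5) = 30 + 0 = 30)
K(-12, -7)*(O + 23) = 0*(30 + 23) = 0*53 = 0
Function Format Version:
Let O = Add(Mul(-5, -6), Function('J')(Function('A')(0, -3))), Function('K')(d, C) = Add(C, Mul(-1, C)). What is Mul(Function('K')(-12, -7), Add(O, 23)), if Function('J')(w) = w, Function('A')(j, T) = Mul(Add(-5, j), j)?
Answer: 0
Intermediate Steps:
Function('K')(d, C) = 0
Function('A')(j, T) = Mul(j, Add(-5, j))
O = 30 (O = Add(Mul(-5, -6), Mul(0, Add(-5, 0))) = Add(30, Mul(0, -5)) = Add(30, 0) = 30)
Mul(Function('K')(-12, -7), Add(O, 23)) = Mul(0, Add(30, 23)) = Mul(0, 53) = 0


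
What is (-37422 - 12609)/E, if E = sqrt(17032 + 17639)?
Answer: -16677*sqrt(34671)/11557 ≈ -268.69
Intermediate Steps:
E = sqrt(34671) ≈ 186.20
(-37422 - 12609)/E = (-37422 - 12609)/(sqrt(34671)) = -16677*sqrt(34671)/11557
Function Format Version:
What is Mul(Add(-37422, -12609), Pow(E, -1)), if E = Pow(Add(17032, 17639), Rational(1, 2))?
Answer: Mul(Rational(-16677, 11557), Pow(34671, Rational(1, 2))) ≈ -268.69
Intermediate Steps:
E = Pow(34671, Rational(1, 2)) ≈ 186.20
Mul(Add(-37422, -12609), Pow(E, -1)) = Mul(Add(-37422, -12609), Pow(Pow(34671, Rational(1, 2)), -1)) = Mul(-50031, Mul(Rational(1, 34671), Pow(34671, Rational(1, 2)))) = Mul(Rational(-16677, 11557), Pow(34671, Rational(1, 2)))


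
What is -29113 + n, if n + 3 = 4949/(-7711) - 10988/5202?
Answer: -584014787659/20056311 ≈ -29119.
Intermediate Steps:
n = -115405516/20056311 (n = -3 + (4949/(-7711) - 10988/5202) = -3 + (4949*(-1/7711) - 10988*1/5202) = -3 + (-4949/7711 - 5494/2601) = -3 - 55236583/20056311 = -115405516/20056311 ≈ -5.7541)
-29113 + n = -29113 - 115405516/20056311 = -584014787659/20056311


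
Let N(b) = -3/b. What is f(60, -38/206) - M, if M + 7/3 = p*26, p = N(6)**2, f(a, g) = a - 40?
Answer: 95/6 ≈ 15.833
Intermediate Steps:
f(a, g) = -40 + a
p = 1/4 (p = (-3/6)**2 = (-3*1/6)**2 = (-1/2)**2 = 1/4 ≈ 0.25000)
M = 25/6 (M = -7/3 + (1/4)*26 = -7/3 + 13/2 = 25/6 ≈ 4.1667)
f(60, -38/206) - M = (-40 + 60) - 1*25/6 = 20 - 25/6 = 95/6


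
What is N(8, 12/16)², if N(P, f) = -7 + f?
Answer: 625/16 ≈ 39.063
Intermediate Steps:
N(8, 12/16)² = (-7 + 12/16)² = (-7 + 12*(1/16))² = (-7 + ¾)² = (-25/4)² = 625/16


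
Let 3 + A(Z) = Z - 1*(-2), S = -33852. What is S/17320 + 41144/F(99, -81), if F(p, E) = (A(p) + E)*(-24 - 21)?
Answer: -36925543/662490 ≈ -55.737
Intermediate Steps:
A(Z) = -1 + Z (A(Z) = -3 + (Z - 1*(-2)) = -3 + (Z + 2) = -3 + (2 + Z) = -1 + Z)
F(p, E) = 45 - 45*E - 45*p (F(p, E) = ((-1 + p) + E)*(-24 - 21) = (-1 + E + p)*(-45) = 45 - 45*E - 45*p)
S/17320 + 41144/F(99, -81) = -33852/17320 + 41144/(45 - 45*(-81) - 45*99) = -33852*1/17320 + 41144/(45 + 3645 - 4455) = -8463/4330 + 41144/(-765) = -8463/4330 + 41144*(-1/765) = -8463/4330 - 41144/765 = -36925543/662490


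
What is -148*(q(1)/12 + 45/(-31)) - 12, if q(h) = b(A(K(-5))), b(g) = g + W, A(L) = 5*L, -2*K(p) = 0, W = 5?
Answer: 13129/93 ≈ 141.17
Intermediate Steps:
K(p) = 0 (K(p) = -1/2*0 = 0)
b(g) = 5 + g (b(g) = g + 5 = 5 + g)
q(h) = 5 (q(h) = 5 + 5*0 = 5 + 0 = 5)
-148*(q(1)/12 + 45/(-31)) - 12 = -148*(5/12 + 45/(-31)) - 12 = -148*(5*(1/12) + 45*(-1/31)) - 12 = -148*(5/12 - 45/31) - 12 = -148*(-385/372) - 12 = 14245/93 - 12 = 13129/93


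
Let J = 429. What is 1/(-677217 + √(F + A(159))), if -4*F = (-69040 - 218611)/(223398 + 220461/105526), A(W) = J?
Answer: -31930128454115106/21623625781068356130167 - √954396135573712970103030/21623625781068356130167 ≈ -1.4767e-6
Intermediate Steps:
A(W) = 429
F = 15177329713/47149035618 (F = -(-69040 - 218611)/(4*(223398 + 220461/105526)) = -(-287651)/(4*(223398 + 220461*(1/105526))) = -(-287651)/(4*(223398 + 220461/105526)) = -(-287651)/(4*23574517809/105526) = -(-287651)*105526/(4*23574517809) = -¼*(-30354659426/23574517809) = 15177329713/47149035618 ≈ 0.32190)
1/(-677217 + √(F + A(159))) = 1/(-677217 + √(15177329713/47149035618 + 429)) = 1/(-677217 + √(20242113609835/47149035618)) = 1/(-677217 + √954396135573712970103030/47149035618)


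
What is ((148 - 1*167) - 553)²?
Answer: 327184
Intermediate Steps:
((148 - 1*167) - 553)² = ((148 - 167) - 553)² = (-19 - 553)² = (-572)² = 327184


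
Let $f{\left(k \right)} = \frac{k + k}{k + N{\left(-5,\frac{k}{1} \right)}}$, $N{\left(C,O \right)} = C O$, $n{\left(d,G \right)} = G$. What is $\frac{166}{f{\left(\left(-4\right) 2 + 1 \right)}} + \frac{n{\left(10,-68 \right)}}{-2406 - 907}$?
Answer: $- \frac{1099848}{3313} \approx -331.98$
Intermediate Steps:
$f{\left(k \right)} = - \frac{1}{2}$ ($f{\left(k \right)} = \frac{k + k}{k - 5 \frac{k}{1}} = \frac{2 k}{k - 5 k 1} = \frac{2 k}{k - 5 k} = \frac{2 k}{\left(-4\right) k} = 2 k \left(- \frac{1}{4 k}\right) = - \frac{1}{2}$)
$\frac{166}{f{\left(\left(-4\right) 2 + 1 \right)}} + \frac{n{\left(10,-68 \right)}}{-2406 - 907} = \frac{166}{- \frac{1}{2}} - \frac{68}{-2406 - 907} = 166 \left(-2\right) - \frac{68}{-2406 - 907} = -332 - \frac{68}{-3313} = -332 - - \frac{68}{3313} = -332 + \frac{68}{3313} = - \frac{1099848}{3313}$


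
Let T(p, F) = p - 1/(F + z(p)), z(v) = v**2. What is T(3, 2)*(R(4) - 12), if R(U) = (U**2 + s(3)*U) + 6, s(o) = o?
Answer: 64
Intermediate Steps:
T(p, F) = p - 1/(F + p**2)
R(U) = 6 + U**2 + 3*U (R(U) = (U**2 + 3*U) + 6 = 6 + U**2 + 3*U)
T(3, 2)*(R(4) - 12) = ((-1 + 3**3 + 2*3)/(2 + 3**2))*((6 + 4**2 + 3*4) - 12) = ((-1 + 27 + 6)/(2 + 9))*((6 + 16 + 12) - 12) = (32/11)*(34 - 12) = ((1/11)*32)*22 = (32/11)*22 = 64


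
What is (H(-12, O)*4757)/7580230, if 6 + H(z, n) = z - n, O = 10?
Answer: -9514/541445 ≈ -0.017572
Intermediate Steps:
H(z, n) = -6 + z - n (H(z, n) = -6 + (z - n) = -6 + z - n)
(H(-12, O)*4757)/7580230 = ((-6 - 12 - 1*10)*4757)/7580230 = ((-6 - 12 - 10)*4757)*(1/7580230) = -28*4757*(1/7580230) = -133196*1/7580230 = -9514/541445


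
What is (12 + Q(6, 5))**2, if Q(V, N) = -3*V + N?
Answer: 1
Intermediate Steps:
Q(V, N) = N - 3*V
(12 + Q(6, 5))**2 = (12 + (5 - 3*6))**2 = (12 + (5 - 18))**2 = (12 - 13)**2 = (-1)**2 = 1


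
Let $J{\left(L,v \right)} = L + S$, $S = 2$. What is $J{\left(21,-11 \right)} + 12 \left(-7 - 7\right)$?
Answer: $-145$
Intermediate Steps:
$J{\left(L,v \right)} = 2 + L$ ($J{\left(L,v \right)} = L + 2 = 2 + L$)
$J{\left(21,-11 \right)} + 12 \left(-7 - 7\right) = \left(2 + 21\right) + 12 \left(-7 - 7\right) = 23 + 12 \left(-14\right) = 23 - 168 = -145$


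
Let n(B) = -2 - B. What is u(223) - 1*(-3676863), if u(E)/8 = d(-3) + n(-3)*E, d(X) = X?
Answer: 3678623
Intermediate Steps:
u(E) = -24 + 8*E (u(E) = 8*(-3 + (-2 - 1*(-3))*E) = 8*(-3 + (-2 + 3)*E) = 8*(-3 + 1*E) = 8*(-3 + E) = -24 + 8*E)
u(223) - 1*(-3676863) = (-24 + 8*223) - 1*(-3676863) = (-24 + 1784) + 3676863 = 1760 + 3676863 = 3678623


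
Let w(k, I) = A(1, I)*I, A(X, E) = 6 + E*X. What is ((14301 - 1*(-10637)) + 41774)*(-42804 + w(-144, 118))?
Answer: -1879410464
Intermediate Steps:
w(k, I) = I*(6 + I) (w(k, I) = (6 + I*1)*I = (6 + I)*I = I*(6 + I))
((14301 - 1*(-10637)) + 41774)*(-42804 + w(-144, 118)) = ((14301 - 1*(-10637)) + 41774)*(-42804 + 118*(6 + 118)) = ((14301 + 10637) + 41774)*(-42804 + 118*124) = (24938 + 41774)*(-42804 + 14632) = 66712*(-28172) = -1879410464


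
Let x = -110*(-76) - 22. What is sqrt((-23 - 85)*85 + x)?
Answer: I*sqrt(842) ≈ 29.017*I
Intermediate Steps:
x = 8338 (x = 8360 - 22 = 8338)
sqrt((-23 - 85)*85 + x) = sqrt((-23 - 85)*85 + 8338) = sqrt(-108*85 + 8338) = sqrt(-9180 + 8338) = sqrt(-842) = I*sqrt(842)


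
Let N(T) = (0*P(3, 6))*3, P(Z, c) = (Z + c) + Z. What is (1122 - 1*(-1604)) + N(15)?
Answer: 2726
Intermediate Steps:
P(Z, c) = c + 2*Z
N(T) = 0 (N(T) = (0*(6 + 2*3))*3 = (0*(6 + 6))*3 = (0*12)*3 = 0*3 = 0)
(1122 - 1*(-1604)) + N(15) = (1122 - 1*(-1604)) + 0 = (1122 + 1604) + 0 = 2726 + 0 = 2726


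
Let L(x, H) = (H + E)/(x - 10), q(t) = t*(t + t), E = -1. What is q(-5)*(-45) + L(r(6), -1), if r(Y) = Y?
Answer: -4499/2 ≈ -2249.5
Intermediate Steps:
q(t) = 2*t² (q(t) = t*(2*t) = 2*t²)
L(x, H) = (-1 + H)/(-10 + x) (L(x, H) = (H - 1)/(x - 10) = (-1 + H)/(-10 + x))
q(-5)*(-45) + L(r(6), -1) = (2*(-5)²)*(-45) + (-1 - 1)/(-10 + 6) = (2*25)*(-45) - 2/(-4) = 50*(-45) - ¼*(-2) = -2250 + ½ = -4499/2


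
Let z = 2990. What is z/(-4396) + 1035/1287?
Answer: 38985/314314 ≈ 0.12403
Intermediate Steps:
z/(-4396) + 1035/1287 = 2990/(-4396) + 1035/1287 = 2990*(-1/4396) + 1035*(1/1287) = -1495/2198 + 115/143 = 38985/314314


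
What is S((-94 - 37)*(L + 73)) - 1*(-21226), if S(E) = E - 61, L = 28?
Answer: 7934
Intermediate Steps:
S(E) = -61 + E
S((-94 - 37)*(L + 73)) - 1*(-21226) = (-61 + (-94 - 37)*(28 + 73)) - 1*(-21226) = (-61 - 131*101) + 21226 = (-61 - 13231) + 21226 = -13292 + 21226 = 7934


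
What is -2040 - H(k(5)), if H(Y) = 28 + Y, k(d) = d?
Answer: -2073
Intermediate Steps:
-2040 - H(k(5)) = -2040 - (28 + 5) = -2040 - 1*33 = -2040 - 33 = -2073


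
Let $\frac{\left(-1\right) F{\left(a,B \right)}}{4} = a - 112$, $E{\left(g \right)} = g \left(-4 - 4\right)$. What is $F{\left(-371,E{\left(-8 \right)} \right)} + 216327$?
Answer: $218259$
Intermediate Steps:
$E{\left(g \right)} = - 8 g$ ($E{\left(g \right)} = g \left(-8\right) = - 8 g$)
$F{\left(a,B \right)} = 448 - 4 a$ ($F{\left(a,B \right)} = - 4 \left(a - 112\right) = - 4 \left(-112 + a\right) = 448 - 4 a$)
$F{\left(-371,E{\left(-8 \right)} \right)} + 216327 = \left(448 - -1484\right) + 216327 = \left(448 + 1484\right) + 216327 = 1932 + 216327 = 218259$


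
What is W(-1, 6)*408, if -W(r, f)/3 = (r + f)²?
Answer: -30600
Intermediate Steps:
W(r, f) = -3*(f + r)² (W(r, f) = -3*(r + f)² = -3*(f + r)²)
W(-1, 6)*408 = -3*(6 - 1)²*408 = -3*5²*408 = -3*25*408 = -75*408 = -30600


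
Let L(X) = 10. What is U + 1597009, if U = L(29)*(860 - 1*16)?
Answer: 1605449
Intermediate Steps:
U = 8440 (U = 10*(860 - 1*16) = 10*(860 - 16) = 10*844 = 8440)
U + 1597009 = 8440 + 1597009 = 1605449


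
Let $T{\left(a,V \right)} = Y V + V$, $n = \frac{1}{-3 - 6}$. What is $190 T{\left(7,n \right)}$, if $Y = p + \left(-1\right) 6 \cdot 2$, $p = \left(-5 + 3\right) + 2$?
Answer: $\frac{2090}{9} \approx 232.22$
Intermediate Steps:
$p = 0$ ($p = -2 + 2 = 0$)
$n = - \frac{1}{9}$ ($n = \frac{1}{-9} = - \frac{1}{9} \approx -0.11111$)
$Y = -12$ ($Y = 0 + \left(-1\right) 6 \cdot 2 = 0 - 12 = -12$)
$T{\left(a,V \right)} = - 11 V$ ($T{\left(a,V \right)} = - 12 V + V = - 11 V$)
$190 T{\left(7,n \right)} = 190 \left(\left(-11\right) \left(- \frac{1}{9}\right)\right) = 190 \cdot \frac{11}{9} = \frac{2090}{9}$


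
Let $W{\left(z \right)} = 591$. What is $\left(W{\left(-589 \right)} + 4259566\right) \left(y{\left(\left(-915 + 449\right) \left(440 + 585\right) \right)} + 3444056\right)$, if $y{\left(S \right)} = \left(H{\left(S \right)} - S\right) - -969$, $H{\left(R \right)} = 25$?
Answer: $16711317863900$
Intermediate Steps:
$y{\left(S \right)} = 994 - S$ ($y{\left(S \right)} = \left(25 - S\right) - -969 = \left(25 - S\right) + 969 = 994 - S$)
$\left(W{\left(-589 \right)} + 4259566\right) \left(y{\left(\left(-915 + 449\right) \left(440 + 585\right) \right)} + 3444056\right) = \left(591 + 4259566\right) \left(\left(994 - \left(-915 + 449\right) \left(440 + 585\right)\right) + 3444056\right) = 4260157 \left(\left(994 - \left(-466\right) 1025\right) + 3444056\right) = 4260157 \left(\left(994 - -477650\right) + 3444056\right) = 4260157 \left(\left(994 + 477650\right) + 3444056\right) = 4260157 \left(478644 + 3444056\right) = 4260157 \cdot 3922700 = 16711317863900$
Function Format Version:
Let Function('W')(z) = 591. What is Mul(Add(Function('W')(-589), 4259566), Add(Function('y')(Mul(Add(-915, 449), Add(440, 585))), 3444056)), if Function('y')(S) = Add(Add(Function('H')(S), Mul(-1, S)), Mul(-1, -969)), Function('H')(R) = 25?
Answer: 16711317863900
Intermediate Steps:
Function('y')(S) = Add(994, Mul(-1, S)) (Function('y')(S) = Add(Add(25, Mul(-1, S)), Mul(-1, -969)) = Add(Add(25, Mul(-1, S)), 969) = Add(994, Mul(-1, S)))
Mul(Add(Function('W')(-589), 4259566), Add(Function('y')(Mul(Add(-915, 449), Add(440, 585))), 3444056)) = Mul(Add(591, 4259566), Add(Add(994, Mul(-1, Mul(Add(-915, 449), Add(440, 585)))), 3444056)) = Mul(4260157, Add(Add(994, Mul(-1, Mul(-466, 1025))), 3444056)) = Mul(4260157, Add(Add(994, Mul(-1, -477650)), 3444056)) = Mul(4260157, Add(Add(994, 477650), 3444056)) = Mul(4260157, Add(478644, 3444056)) = Mul(4260157, 3922700) = 16711317863900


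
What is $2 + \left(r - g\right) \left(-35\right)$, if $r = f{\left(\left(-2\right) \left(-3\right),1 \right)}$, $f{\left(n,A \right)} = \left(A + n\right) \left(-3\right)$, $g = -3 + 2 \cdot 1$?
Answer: $702$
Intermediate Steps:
$g = -1$ ($g = -3 + 2 = -1$)
$f{\left(n,A \right)} = - 3 A - 3 n$
$r = -21$ ($r = \left(-3\right) 1 - 3 \left(\left(-2\right) \left(-3\right)\right) = -3 - 18 = -21$)
$2 + \left(r - g\right) \left(-35\right) = 2 + \left(-21 - -1\right) \left(-35\right) = 2 + \left(-21 + 1\right) \left(-35\right) = 2 - -700 = 2 + 700 = 702$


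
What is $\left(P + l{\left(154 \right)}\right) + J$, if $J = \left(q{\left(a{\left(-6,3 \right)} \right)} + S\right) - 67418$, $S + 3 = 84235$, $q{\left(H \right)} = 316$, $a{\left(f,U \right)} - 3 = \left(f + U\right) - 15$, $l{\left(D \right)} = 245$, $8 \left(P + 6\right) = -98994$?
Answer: $\frac{19979}{4} \approx 4994.8$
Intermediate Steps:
$P = - \frac{49521}{4}$ ($P = -6 + \frac{1}{8} \left(-98994\right) = -6 - \frac{49497}{4} = - \frac{49521}{4} \approx -12380.0$)
$a{\left(f,U \right)} = -12 + U + f$ ($a{\left(f,U \right)} = 3 - \left(15 - U - f\right) = 3 + \left(-15 + U + f\right) = -12 + U + f$)
$S = 84232$ ($S = -3 + 84235 = 84232$)
$J = 17130$ ($J = \left(316 + 84232\right) - 67418 = 84548 - 67418 = 17130$)
$\left(P + l{\left(154 \right)}\right) + J = \left(- \frac{49521}{4} + 245\right) + 17130 = - \frac{48541}{4} + 17130 = \frac{19979}{4}$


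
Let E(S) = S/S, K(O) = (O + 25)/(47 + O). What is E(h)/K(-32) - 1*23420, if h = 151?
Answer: -163955/7 ≈ -23422.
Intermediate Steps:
K(O) = (25 + O)/(47 + O)
E(S) = 1
E(h)/K(-32) - 1*23420 = 1/((25 - 32)/(47 - 32)) - 1*23420 = 1/(-7/15) - 23420 = 1*(-15/7) - 23420 = -15/7 - 23420 = -163955/7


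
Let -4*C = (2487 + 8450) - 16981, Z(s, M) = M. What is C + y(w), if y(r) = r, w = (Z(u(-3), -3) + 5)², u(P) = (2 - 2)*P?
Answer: 1515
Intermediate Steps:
u(P) = 0 (u(P) = 0*P = 0)
w = 4 (w = (-3 + 5)² = 2² = 4)
C = 1511 (C = -((2487 + 8450) - 16981)/4 = -(10937 - 16981)/4 = -¼*(-6044) = 1511)
C + y(w) = 1511 + 4 = 1515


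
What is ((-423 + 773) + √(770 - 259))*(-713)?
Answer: -249550 - 713*√511 ≈ -2.6567e+5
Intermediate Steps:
((-423 + 773) + √(770 - 259))*(-713) = (350 + √511)*(-713) = -249550 - 713*√511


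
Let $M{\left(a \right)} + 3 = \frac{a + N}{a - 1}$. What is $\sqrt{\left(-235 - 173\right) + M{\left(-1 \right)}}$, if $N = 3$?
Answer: $2 i \sqrt{103} \approx 20.298 i$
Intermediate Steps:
$M{\left(a \right)} = -3 + \frac{3 + a}{-1 + a}$ ($M{\left(a \right)} = -3 + \frac{a + 3}{a - 1} = -3 + \frac{3 + a}{-1 + a}$)
$\sqrt{\left(-235 - 173\right) + M{\left(-1 \right)}} = \sqrt{\left(-235 - 173\right) + \frac{2 \left(3 - -1\right)}{-1 - 1}} = \sqrt{\left(-235 - 173\right) + \frac{2 \left(3 + 1\right)}{-2}} = \sqrt{-408 + 2 \left(- \frac{1}{2}\right) 4} = \sqrt{-408 - 4} = \sqrt{-412} = 2 i \sqrt{103}$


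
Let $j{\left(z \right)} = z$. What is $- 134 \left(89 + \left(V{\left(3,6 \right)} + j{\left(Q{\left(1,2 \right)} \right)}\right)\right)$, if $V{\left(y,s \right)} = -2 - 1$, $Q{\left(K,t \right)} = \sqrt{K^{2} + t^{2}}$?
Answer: $-11524 - 134 \sqrt{5} \approx -11824.0$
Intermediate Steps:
$V{\left(y,s \right)} = -3$ ($V{\left(y,s \right)} = -2 - 1 = -3$)
$- 134 \left(89 + \left(V{\left(3,6 \right)} + j{\left(Q{\left(1,2 \right)} \right)}\right)\right) = - 134 \left(89 - \left(3 - \sqrt{1^{2} + 2^{2}}\right)\right) = - 134 \left(89 - \left(3 - \sqrt{1 + 4}\right)\right) = - 134 \left(89 - \left(3 - \sqrt{5}\right)\right) = - 134 \left(86 + \sqrt{5}\right) = -11524 - 134 \sqrt{5}$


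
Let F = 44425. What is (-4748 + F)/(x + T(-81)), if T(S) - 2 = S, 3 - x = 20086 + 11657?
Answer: -39677/31819 ≈ -1.2470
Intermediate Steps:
x = -31740 (x = 3 - (20086 + 11657) = 3 - 1*31743 = 3 - 31743 = -31740)
T(S) = 2 + S
(-4748 + F)/(x + T(-81)) = (-4748 + 44425)/(-31740 + (2 - 81)) = 39677/(-31740 - 79) = 39677/(-31819) = 39677*(-1/31819) = -39677/31819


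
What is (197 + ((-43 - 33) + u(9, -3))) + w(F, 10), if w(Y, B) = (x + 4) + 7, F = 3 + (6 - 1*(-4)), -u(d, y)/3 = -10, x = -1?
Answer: 161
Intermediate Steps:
u(d, y) = 30 (u(d, y) = -3*(-10) = 30)
F = 13 (F = 3 + (6 + 4) = 3 + 10 = 13)
w(Y, B) = 10 (w(Y, B) = (-1 + 4) + 7 = 3 + 7 = 10)
(197 + ((-43 - 33) + u(9, -3))) + w(F, 10) = (197 + ((-43 - 33) + 30)) + 10 = (197 + (-76 + 30)) + 10 = (197 - 46) + 10 = 151 + 10 = 161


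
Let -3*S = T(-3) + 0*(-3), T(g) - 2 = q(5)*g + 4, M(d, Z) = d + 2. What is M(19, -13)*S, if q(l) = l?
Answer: 63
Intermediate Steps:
M(d, Z) = 2 + d
T(g) = 6 + 5*g (T(g) = 2 + (5*g + 4) = 2 + (4 + 5*g) = 6 + 5*g)
S = 3 (S = -((6 + 5*(-3)) + 0*(-3))/3 = -((6 - 15) + 0)/3 = -(-9 + 0)/3 = -⅓*(-9) = 3)
M(19, -13)*S = (2 + 19)*3 = 21*3 = 63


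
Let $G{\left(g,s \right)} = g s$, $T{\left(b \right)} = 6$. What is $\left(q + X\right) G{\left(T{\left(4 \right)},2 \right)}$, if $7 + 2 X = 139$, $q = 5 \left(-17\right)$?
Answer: $-228$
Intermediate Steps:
$q = -85$
$X = 66$ ($X = - \frac{7}{2} + \frac{1}{2} \cdot 139 = - \frac{7}{2} + \frac{139}{2} = 66$)
$\left(q + X\right) G{\left(T{\left(4 \right)},2 \right)} = \left(-85 + 66\right) 6 \cdot 2 = \left(-19\right) 12 = -228$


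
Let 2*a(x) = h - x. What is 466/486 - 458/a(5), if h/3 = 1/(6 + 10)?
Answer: 3579349/18711 ≈ 191.30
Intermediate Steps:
h = 3/16 (h = 3/(6 + 10) = 3/16 ≈ 0.18750)
a(x) = 3/32 - x/2 (a(x) = (3/16 - x)/2 = 3/32 - x/2)
466/486 - 458/a(5) = 466/486 - 458/(3/32 - ½*5) = 466*(1/486) - 458/(3/32 - 5/2) = 233/243 - 458/(-77/32) = 233/243 - 458*(-32/77) = 233/243 + 14656/77 = 3579349/18711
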